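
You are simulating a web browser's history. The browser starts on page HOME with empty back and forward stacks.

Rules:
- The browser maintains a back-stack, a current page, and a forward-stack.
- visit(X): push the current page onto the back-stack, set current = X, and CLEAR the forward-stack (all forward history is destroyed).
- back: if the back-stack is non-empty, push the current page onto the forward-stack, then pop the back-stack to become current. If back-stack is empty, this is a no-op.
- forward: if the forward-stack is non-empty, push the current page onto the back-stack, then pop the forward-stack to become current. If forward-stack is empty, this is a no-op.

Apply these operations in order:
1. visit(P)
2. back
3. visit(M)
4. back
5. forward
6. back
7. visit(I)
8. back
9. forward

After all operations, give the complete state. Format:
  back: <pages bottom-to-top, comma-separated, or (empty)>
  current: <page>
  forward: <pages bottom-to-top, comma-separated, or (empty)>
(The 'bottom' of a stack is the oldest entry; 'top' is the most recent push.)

Answer: back: HOME
current: I
forward: (empty)

Derivation:
After 1 (visit(P)): cur=P back=1 fwd=0
After 2 (back): cur=HOME back=0 fwd=1
After 3 (visit(M)): cur=M back=1 fwd=0
After 4 (back): cur=HOME back=0 fwd=1
After 5 (forward): cur=M back=1 fwd=0
After 6 (back): cur=HOME back=0 fwd=1
After 7 (visit(I)): cur=I back=1 fwd=0
After 8 (back): cur=HOME back=0 fwd=1
After 9 (forward): cur=I back=1 fwd=0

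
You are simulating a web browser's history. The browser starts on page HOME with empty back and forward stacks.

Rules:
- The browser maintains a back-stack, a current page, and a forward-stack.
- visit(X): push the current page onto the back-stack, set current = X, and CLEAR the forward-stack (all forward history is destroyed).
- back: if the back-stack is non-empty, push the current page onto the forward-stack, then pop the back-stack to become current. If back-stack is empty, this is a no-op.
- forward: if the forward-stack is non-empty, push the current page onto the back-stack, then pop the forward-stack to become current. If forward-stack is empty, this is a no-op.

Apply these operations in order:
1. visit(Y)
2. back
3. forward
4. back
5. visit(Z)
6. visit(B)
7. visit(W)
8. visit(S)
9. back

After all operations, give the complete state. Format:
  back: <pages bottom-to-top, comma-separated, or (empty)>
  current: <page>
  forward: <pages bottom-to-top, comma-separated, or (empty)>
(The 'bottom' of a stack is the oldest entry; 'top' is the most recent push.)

After 1 (visit(Y)): cur=Y back=1 fwd=0
After 2 (back): cur=HOME back=0 fwd=1
After 3 (forward): cur=Y back=1 fwd=0
After 4 (back): cur=HOME back=0 fwd=1
After 5 (visit(Z)): cur=Z back=1 fwd=0
After 6 (visit(B)): cur=B back=2 fwd=0
After 7 (visit(W)): cur=W back=3 fwd=0
After 8 (visit(S)): cur=S back=4 fwd=0
After 9 (back): cur=W back=3 fwd=1

Answer: back: HOME,Z,B
current: W
forward: S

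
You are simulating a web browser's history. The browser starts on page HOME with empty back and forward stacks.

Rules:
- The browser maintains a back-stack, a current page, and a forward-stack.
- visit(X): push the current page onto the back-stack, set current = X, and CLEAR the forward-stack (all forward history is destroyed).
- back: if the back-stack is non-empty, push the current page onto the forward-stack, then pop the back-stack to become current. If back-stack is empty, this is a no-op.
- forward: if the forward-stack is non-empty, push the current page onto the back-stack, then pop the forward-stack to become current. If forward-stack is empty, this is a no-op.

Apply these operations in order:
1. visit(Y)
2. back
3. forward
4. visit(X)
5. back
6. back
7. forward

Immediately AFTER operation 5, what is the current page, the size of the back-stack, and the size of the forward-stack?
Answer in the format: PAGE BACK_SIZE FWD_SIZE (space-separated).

After 1 (visit(Y)): cur=Y back=1 fwd=0
After 2 (back): cur=HOME back=0 fwd=1
After 3 (forward): cur=Y back=1 fwd=0
After 4 (visit(X)): cur=X back=2 fwd=0
After 5 (back): cur=Y back=1 fwd=1

Y 1 1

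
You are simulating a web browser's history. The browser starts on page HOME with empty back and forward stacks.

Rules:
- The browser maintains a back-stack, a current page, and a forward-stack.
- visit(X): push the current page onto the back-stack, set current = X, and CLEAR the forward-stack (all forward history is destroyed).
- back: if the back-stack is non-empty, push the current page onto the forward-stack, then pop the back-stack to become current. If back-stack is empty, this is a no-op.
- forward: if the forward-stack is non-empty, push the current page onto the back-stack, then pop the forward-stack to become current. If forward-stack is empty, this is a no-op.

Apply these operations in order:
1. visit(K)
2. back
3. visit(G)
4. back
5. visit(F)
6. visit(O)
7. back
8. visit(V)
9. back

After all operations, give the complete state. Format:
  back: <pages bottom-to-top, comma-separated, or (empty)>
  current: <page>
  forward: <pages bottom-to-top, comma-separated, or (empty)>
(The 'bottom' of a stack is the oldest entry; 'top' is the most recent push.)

Answer: back: HOME
current: F
forward: V

Derivation:
After 1 (visit(K)): cur=K back=1 fwd=0
After 2 (back): cur=HOME back=0 fwd=1
After 3 (visit(G)): cur=G back=1 fwd=0
After 4 (back): cur=HOME back=0 fwd=1
After 5 (visit(F)): cur=F back=1 fwd=0
After 6 (visit(O)): cur=O back=2 fwd=0
After 7 (back): cur=F back=1 fwd=1
After 8 (visit(V)): cur=V back=2 fwd=0
After 9 (back): cur=F back=1 fwd=1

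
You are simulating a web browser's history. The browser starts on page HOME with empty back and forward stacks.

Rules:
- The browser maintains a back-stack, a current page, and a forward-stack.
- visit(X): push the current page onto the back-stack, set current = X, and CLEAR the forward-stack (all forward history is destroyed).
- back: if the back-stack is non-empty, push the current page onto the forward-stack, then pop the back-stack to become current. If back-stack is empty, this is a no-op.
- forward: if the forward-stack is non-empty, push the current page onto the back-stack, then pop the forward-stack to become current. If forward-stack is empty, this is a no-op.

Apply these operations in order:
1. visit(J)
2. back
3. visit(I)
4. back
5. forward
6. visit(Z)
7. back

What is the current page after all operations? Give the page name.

Answer: I

Derivation:
After 1 (visit(J)): cur=J back=1 fwd=0
After 2 (back): cur=HOME back=0 fwd=1
After 3 (visit(I)): cur=I back=1 fwd=0
After 4 (back): cur=HOME back=0 fwd=1
After 5 (forward): cur=I back=1 fwd=0
After 6 (visit(Z)): cur=Z back=2 fwd=0
After 7 (back): cur=I back=1 fwd=1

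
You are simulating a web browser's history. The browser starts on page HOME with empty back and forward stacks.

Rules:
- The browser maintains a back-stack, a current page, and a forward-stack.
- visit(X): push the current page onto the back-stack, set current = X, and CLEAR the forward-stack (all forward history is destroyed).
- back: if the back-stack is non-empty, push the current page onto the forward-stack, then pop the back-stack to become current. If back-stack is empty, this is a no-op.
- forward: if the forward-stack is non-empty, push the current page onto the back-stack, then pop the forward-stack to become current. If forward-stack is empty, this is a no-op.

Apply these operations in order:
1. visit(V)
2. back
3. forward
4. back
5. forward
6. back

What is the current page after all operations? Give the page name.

Answer: HOME

Derivation:
After 1 (visit(V)): cur=V back=1 fwd=0
After 2 (back): cur=HOME back=0 fwd=1
After 3 (forward): cur=V back=1 fwd=0
After 4 (back): cur=HOME back=0 fwd=1
After 5 (forward): cur=V back=1 fwd=0
After 6 (back): cur=HOME back=0 fwd=1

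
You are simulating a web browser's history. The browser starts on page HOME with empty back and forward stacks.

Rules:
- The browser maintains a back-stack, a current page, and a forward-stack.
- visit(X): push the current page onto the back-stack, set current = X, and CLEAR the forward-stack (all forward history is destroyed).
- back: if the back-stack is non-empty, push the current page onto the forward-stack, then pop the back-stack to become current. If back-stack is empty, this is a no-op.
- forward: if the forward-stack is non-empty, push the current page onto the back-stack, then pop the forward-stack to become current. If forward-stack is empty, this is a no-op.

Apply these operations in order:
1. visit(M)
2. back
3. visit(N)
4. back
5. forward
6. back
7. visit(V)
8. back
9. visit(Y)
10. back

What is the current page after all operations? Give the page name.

Answer: HOME

Derivation:
After 1 (visit(M)): cur=M back=1 fwd=0
After 2 (back): cur=HOME back=0 fwd=1
After 3 (visit(N)): cur=N back=1 fwd=0
After 4 (back): cur=HOME back=0 fwd=1
After 5 (forward): cur=N back=1 fwd=0
After 6 (back): cur=HOME back=0 fwd=1
After 7 (visit(V)): cur=V back=1 fwd=0
After 8 (back): cur=HOME back=0 fwd=1
After 9 (visit(Y)): cur=Y back=1 fwd=0
After 10 (back): cur=HOME back=0 fwd=1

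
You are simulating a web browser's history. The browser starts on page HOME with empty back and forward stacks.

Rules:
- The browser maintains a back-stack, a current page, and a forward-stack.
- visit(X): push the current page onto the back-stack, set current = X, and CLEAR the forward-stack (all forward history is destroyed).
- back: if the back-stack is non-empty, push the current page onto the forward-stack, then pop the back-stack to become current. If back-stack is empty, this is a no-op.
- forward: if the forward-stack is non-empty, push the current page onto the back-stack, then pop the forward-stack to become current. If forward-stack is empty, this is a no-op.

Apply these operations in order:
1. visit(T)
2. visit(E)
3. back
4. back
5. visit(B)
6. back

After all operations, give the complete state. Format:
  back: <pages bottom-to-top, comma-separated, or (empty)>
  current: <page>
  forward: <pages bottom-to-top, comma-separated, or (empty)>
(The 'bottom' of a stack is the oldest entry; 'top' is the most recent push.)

Answer: back: (empty)
current: HOME
forward: B

Derivation:
After 1 (visit(T)): cur=T back=1 fwd=0
After 2 (visit(E)): cur=E back=2 fwd=0
After 3 (back): cur=T back=1 fwd=1
After 4 (back): cur=HOME back=0 fwd=2
After 5 (visit(B)): cur=B back=1 fwd=0
After 6 (back): cur=HOME back=0 fwd=1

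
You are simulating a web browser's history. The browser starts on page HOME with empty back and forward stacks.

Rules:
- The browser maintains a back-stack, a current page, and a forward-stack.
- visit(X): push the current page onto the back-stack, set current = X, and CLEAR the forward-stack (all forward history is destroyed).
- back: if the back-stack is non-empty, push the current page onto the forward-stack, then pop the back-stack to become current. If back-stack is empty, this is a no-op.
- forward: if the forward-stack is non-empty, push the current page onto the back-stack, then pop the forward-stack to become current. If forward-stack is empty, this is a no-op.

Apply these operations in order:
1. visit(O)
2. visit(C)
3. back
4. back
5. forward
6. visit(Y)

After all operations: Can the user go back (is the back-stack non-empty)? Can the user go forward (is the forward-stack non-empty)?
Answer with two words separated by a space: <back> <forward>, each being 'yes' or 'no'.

After 1 (visit(O)): cur=O back=1 fwd=0
After 2 (visit(C)): cur=C back=2 fwd=0
After 3 (back): cur=O back=1 fwd=1
After 4 (back): cur=HOME back=0 fwd=2
After 5 (forward): cur=O back=1 fwd=1
After 6 (visit(Y)): cur=Y back=2 fwd=0

Answer: yes no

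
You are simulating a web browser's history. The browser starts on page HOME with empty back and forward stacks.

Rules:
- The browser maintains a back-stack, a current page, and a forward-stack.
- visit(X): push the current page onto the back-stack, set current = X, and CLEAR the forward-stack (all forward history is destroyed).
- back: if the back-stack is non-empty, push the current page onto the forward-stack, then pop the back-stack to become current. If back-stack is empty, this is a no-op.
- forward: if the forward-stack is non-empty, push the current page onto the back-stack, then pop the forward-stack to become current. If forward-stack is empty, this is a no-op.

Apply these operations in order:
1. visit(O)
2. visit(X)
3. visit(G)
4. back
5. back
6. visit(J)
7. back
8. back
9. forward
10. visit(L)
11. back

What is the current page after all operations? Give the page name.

After 1 (visit(O)): cur=O back=1 fwd=0
After 2 (visit(X)): cur=X back=2 fwd=0
After 3 (visit(G)): cur=G back=3 fwd=0
After 4 (back): cur=X back=2 fwd=1
After 5 (back): cur=O back=1 fwd=2
After 6 (visit(J)): cur=J back=2 fwd=0
After 7 (back): cur=O back=1 fwd=1
After 8 (back): cur=HOME back=0 fwd=2
After 9 (forward): cur=O back=1 fwd=1
After 10 (visit(L)): cur=L back=2 fwd=0
After 11 (back): cur=O back=1 fwd=1

Answer: O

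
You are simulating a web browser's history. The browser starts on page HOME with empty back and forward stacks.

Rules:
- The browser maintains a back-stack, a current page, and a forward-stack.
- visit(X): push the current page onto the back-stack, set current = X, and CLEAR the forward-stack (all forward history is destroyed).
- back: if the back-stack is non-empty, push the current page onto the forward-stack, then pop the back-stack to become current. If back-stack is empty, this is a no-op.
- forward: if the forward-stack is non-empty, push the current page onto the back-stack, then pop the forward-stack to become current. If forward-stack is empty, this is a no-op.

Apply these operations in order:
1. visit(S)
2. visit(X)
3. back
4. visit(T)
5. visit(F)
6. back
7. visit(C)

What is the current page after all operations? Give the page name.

After 1 (visit(S)): cur=S back=1 fwd=0
After 2 (visit(X)): cur=X back=2 fwd=0
After 3 (back): cur=S back=1 fwd=1
After 4 (visit(T)): cur=T back=2 fwd=0
After 5 (visit(F)): cur=F back=3 fwd=0
After 6 (back): cur=T back=2 fwd=1
After 7 (visit(C)): cur=C back=3 fwd=0

Answer: C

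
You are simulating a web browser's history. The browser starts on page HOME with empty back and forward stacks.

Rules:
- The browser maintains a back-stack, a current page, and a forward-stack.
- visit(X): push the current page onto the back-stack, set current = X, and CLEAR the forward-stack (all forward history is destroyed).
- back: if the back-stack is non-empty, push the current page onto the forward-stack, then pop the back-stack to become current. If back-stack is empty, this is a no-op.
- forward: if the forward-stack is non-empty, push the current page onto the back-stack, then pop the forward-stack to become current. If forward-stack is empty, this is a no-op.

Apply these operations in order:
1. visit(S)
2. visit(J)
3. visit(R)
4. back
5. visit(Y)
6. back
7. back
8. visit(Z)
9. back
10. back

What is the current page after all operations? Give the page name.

After 1 (visit(S)): cur=S back=1 fwd=0
After 2 (visit(J)): cur=J back=2 fwd=0
After 3 (visit(R)): cur=R back=3 fwd=0
After 4 (back): cur=J back=2 fwd=1
After 5 (visit(Y)): cur=Y back=3 fwd=0
After 6 (back): cur=J back=2 fwd=1
After 7 (back): cur=S back=1 fwd=2
After 8 (visit(Z)): cur=Z back=2 fwd=0
After 9 (back): cur=S back=1 fwd=1
After 10 (back): cur=HOME back=0 fwd=2

Answer: HOME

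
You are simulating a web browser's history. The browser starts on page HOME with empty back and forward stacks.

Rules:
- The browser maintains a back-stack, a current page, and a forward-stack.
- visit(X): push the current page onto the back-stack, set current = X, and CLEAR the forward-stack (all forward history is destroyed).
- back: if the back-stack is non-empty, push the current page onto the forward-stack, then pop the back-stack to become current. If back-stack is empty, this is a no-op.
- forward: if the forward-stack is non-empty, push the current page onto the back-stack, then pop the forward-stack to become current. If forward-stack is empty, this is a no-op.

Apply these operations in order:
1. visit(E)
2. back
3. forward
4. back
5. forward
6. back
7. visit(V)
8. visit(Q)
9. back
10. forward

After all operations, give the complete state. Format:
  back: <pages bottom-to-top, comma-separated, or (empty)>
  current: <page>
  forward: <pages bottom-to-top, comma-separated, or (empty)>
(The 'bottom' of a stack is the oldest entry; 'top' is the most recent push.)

Answer: back: HOME,V
current: Q
forward: (empty)

Derivation:
After 1 (visit(E)): cur=E back=1 fwd=0
After 2 (back): cur=HOME back=0 fwd=1
After 3 (forward): cur=E back=1 fwd=0
After 4 (back): cur=HOME back=0 fwd=1
After 5 (forward): cur=E back=1 fwd=0
After 6 (back): cur=HOME back=0 fwd=1
After 7 (visit(V)): cur=V back=1 fwd=0
After 8 (visit(Q)): cur=Q back=2 fwd=0
After 9 (back): cur=V back=1 fwd=1
After 10 (forward): cur=Q back=2 fwd=0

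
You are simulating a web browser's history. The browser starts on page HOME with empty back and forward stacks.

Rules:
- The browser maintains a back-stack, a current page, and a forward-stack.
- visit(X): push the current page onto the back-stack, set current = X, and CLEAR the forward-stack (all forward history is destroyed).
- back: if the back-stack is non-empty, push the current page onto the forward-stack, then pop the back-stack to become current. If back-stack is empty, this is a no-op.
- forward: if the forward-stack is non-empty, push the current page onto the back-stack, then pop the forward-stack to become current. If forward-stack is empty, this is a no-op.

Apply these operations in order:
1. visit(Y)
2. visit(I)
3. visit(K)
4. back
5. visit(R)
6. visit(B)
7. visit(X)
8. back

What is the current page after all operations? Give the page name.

After 1 (visit(Y)): cur=Y back=1 fwd=0
After 2 (visit(I)): cur=I back=2 fwd=0
After 3 (visit(K)): cur=K back=3 fwd=0
After 4 (back): cur=I back=2 fwd=1
After 5 (visit(R)): cur=R back=3 fwd=0
After 6 (visit(B)): cur=B back=4 fwd=0
After 7 (visit(X)): cur=X back=5 fwd=0
After 8 (back): cur=B back=4 fwd=1

Answer: B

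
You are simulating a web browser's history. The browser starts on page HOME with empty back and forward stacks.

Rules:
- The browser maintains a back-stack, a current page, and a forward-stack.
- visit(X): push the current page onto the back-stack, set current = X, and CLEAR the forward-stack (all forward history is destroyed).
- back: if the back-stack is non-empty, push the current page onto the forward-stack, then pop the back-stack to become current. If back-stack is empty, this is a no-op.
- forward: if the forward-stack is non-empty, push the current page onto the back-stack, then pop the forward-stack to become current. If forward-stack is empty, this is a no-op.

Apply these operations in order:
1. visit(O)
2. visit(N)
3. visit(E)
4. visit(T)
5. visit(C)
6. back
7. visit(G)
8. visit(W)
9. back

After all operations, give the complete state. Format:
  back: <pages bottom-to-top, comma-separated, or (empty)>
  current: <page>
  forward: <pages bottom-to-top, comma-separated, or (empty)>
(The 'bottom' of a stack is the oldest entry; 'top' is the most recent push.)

Answer: back: HOME,O,N,E,T
current: G
forward: W

Derivation:
After 1 (visit(O)): cur=O back=1 fwd=0
After 2 (visit(N)): cur=N back=2 fwd=0
After 3 (visit(E)): cur=E back=3 fwd=0
After 4 (visit(T)): cur=T back=4 fwd=0
After 5 (visit(C)): cur=C back=5 fwd=0
After 6 (back): cur=T back=4 fwd=1
After 7 (visit(G)): cur=G back=5 fwd=0
After 8 (visit(W)): cur=W back=6 fwd=0
After 9 (back): cur=G back=5 fwd=1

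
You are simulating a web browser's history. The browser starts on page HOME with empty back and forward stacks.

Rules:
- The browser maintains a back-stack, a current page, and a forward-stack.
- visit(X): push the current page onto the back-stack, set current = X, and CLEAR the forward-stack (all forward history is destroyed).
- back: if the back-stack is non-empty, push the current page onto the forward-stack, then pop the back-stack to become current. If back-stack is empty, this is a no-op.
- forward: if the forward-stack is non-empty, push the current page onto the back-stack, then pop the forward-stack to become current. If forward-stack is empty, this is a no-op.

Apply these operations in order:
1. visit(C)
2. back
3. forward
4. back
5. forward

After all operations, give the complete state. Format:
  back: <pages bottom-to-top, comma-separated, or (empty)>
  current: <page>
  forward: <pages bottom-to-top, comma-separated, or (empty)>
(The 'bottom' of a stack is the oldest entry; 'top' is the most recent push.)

Answer: back: HOME
current: C
forward: (empty)

Derivation:
After 1 (visit(C)): cur=C back=1 fwd=0
After 2 (back): cur=HOME back=0 fwd=1
After 3 (forward): cur=C back=1 fwd=0
After 4 (back): cur=HOME back=0 fwd=1
After 5 (forward): cur=C back=1 fwd=0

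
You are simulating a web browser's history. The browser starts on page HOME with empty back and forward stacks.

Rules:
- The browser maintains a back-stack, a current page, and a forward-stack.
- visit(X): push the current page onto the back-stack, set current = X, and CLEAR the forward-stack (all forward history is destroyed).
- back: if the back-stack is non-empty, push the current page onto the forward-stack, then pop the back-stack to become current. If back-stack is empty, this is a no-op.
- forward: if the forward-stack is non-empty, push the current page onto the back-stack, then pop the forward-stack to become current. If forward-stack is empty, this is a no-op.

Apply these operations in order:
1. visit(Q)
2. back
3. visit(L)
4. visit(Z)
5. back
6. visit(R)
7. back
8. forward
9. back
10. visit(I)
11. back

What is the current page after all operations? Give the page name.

After 1 (visit(Q)): cur=Q back=1 fwd=0
After 2 (back): cur=HOME back=0 fwd=1
After 3 (visit(L)): cur=L back=1 fwd=0
After 4 (visit(Z)): cur=Z back=2 fwd=0
After 5 (back): cur=L back=1 fwd=1
After 6 (visit(R)): cur=R back=2 fwd=0
After 7 (back): cur=L back=1 fwd=1
After 8 (forward): cur=R back=2 fwd=0
After 9 (back): cur=L back=1 fwd=1
After 10 (visit(I)): cur=I back=2 fwd=0
After 11 (back): cur=L back=1 fwd=1

Answer: L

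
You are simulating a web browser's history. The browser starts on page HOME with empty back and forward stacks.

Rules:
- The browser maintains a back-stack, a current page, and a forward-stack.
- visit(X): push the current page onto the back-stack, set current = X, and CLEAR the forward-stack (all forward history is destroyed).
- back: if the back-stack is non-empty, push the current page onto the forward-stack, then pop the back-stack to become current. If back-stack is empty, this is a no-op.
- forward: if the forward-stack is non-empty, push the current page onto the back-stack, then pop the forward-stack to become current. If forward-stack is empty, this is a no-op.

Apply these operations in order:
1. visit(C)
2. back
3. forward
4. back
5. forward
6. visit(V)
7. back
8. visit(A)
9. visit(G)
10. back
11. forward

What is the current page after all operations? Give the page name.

Answer: G

Derivation:
After 1 (visit(C)): cur=C back=1 fwd=0
After 2 (back): cur=HOME back=0 fwd=1
After 3 (forward): cur=C back=1 fwd=0
After 4 (back): cur=HOME back=0 fwd=1
After 5 (forward): cur=C back=1 fwd=0
After 6 (visit(V)): cur=V back=2 fwd=0
After 7 (back): cur=C back=1 fwd=1
After 8 (visit(A)): cur=A back=2 fwd=0
After 9 (visit(G)): cur=G back=3 fwd=0
After 10 (back): cur=A back=2 fwd=1
After 11 (forward): cur=G back=3 fwd=0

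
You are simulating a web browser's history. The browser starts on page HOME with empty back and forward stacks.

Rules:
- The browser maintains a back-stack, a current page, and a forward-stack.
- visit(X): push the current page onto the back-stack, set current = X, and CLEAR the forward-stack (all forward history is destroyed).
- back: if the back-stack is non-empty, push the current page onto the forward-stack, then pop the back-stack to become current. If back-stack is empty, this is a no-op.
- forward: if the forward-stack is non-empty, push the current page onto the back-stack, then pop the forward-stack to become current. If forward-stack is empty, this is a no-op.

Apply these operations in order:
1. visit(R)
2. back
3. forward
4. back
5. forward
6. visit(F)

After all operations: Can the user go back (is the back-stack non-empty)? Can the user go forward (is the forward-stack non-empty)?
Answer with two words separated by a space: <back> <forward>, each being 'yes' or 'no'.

Answer: yes no

Derivation:
After 1 (visit(R)): cur=R back=1 fwd=0
After 2 (back): cur=HOME back=0 fwd=1
After 3 (forward): cur=R back=1 fwd=0
After 4 (back): cur=HOME back=0 fwd=1
After 5 (forward): cur=R back=1 fwd=0
After 6 (visit(F)): cur=F back=2 fwd=0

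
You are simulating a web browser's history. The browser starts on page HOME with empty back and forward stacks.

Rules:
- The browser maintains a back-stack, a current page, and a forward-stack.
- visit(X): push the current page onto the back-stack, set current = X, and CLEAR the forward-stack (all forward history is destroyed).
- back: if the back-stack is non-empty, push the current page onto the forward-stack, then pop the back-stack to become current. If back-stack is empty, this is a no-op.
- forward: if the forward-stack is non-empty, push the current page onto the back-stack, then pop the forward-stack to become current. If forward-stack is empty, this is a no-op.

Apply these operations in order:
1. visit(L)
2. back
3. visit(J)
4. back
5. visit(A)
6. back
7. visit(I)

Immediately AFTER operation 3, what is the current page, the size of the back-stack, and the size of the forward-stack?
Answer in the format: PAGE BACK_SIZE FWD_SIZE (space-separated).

After 1 (visit(L)): cur=L back=1 fwd=0
After 2 (back): cur=HOME back=0 fwd=1
After 3 (visit(J)): cur=J back=1 fwd=0

J 1 0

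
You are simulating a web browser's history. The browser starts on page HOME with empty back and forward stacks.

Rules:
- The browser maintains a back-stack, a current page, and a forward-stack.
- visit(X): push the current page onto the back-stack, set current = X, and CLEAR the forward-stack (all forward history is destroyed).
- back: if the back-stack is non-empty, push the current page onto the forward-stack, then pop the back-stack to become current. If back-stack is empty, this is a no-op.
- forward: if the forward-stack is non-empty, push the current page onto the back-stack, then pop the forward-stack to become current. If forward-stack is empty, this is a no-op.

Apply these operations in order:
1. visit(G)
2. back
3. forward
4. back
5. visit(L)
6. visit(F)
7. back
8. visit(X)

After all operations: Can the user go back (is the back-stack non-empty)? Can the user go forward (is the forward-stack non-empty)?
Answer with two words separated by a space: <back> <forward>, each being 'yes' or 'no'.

After 1 (visit(G)): cur=G back=1 fwd=0
After 2 (back): cur=HOME back=0 fwd=1
After 3 (forward): cur=G back=1 fwd=0
After 4 (back): cur=HOME back=0 fwd=1
After 5 (visit(L)): cur=L back=1 fwd=0
After 6 (visit(F)): cur=F back=2 fwd=0
After 7 (back): cur=L back=1 fwd=1
After 8 (visit(X)): cur=X back=2 fwd=0

Answer: yes no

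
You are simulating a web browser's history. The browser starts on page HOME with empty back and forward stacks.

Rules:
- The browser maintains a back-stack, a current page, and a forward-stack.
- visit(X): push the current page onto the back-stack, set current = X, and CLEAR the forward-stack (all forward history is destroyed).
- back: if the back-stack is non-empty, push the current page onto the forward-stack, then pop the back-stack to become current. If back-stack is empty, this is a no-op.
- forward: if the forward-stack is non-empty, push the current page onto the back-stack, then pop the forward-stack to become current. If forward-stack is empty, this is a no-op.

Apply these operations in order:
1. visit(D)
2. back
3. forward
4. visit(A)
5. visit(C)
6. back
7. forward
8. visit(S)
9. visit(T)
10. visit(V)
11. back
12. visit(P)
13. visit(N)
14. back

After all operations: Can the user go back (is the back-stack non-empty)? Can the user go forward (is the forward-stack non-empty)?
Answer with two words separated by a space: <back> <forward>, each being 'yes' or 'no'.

Answer: yes yes

Derivation:
After 1 (visit(D)): cur=D back=1 fwd=0
After 2 (back): cur=HOME back=0 fwd=1
After 3 (forward): cur=D back=1 fwd=0
After 4 (visit(A)): cur=A back=2 fwd=0
After 5 (visit(C)): cur=C back=3 fwd=0
After 6 (back): cur=A back=2 fwd=1
After 7 (forward): cur=C back=3 fwd=0
After 8 (visit(S)): cur=S back=4 fwd=0
After 9 (visit(T)): cur=T back=5 fwd=0
After 10 (visit(V)): cur=V back=6 fwd=0
After 11 (back): cur=T back=5 fwd=1
After 12 (visit(P)): cur=P back=6 fwd=0
After 13 (visit(N)): cur=N back=7 fwd=0
After 14 (back): cur=P back=6 fwd=1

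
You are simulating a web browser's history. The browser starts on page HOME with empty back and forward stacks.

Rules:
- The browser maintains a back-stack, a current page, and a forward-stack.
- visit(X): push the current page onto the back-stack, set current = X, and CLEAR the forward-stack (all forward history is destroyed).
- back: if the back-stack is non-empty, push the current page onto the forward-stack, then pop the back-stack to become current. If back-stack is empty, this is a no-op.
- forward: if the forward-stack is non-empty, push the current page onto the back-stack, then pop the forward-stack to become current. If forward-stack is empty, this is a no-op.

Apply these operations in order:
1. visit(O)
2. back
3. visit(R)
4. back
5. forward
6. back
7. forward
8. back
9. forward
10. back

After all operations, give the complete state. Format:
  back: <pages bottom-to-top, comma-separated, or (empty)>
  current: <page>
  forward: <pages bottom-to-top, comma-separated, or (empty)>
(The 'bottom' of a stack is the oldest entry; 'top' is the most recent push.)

Answer: back: (empty)
current: HOME
forward: R

Derivation:
After 1 (visit(O)): cur=O back=1 fwd=0
After 2 (back): cur=HOME back=0 fwd=1
After 3 (visit(R)): cur=R back=1 fwd=0
After 4 (back): cur=HOME back=0 fwd=1
After 5 (forward): cur=R back=1 fwd=0
After 6 (back): cur=HOME back=0 fwd=1
After 7 (forward): cur=R back=1 fwd=0
After 8 (back): cur=HOME back=0 fwd=1
After 9 (forward): cur=R back=1 fwd=0
After 10 (back): cur=HOME back=0 fwd=1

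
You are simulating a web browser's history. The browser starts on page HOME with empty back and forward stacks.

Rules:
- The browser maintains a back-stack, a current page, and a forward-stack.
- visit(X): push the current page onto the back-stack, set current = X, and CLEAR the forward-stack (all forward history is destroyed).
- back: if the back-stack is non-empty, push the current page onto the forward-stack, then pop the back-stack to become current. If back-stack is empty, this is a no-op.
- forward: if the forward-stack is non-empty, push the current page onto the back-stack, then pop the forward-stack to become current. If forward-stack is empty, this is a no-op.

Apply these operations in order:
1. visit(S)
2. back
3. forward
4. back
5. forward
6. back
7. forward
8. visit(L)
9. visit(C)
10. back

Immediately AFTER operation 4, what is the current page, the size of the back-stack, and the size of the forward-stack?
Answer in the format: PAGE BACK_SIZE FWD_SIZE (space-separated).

After 1 (visit(S)): cur=S back=1 fwd=0
After 2 (back): cur=HOME back=0 fwd=1
After 3 (forward): cur=S back=1 fwd=0
After 4 (back): cur=HOME back=0 fwd=1

HOME 0 1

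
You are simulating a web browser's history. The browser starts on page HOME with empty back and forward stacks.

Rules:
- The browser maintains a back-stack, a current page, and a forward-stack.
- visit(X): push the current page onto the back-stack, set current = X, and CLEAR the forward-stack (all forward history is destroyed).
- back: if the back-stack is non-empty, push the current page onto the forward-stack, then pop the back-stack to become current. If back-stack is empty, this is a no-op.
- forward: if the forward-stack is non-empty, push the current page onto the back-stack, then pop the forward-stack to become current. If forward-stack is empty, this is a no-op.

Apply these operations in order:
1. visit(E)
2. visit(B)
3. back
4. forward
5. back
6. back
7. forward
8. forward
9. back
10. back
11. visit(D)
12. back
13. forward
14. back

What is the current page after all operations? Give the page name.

Answer: HOME

Derivation:
After 1 (visit(E)): cur=E back=1 fwd=0
After 2 (visit(B)): cur=B back=2 fwd=0
After 3 (back): cur=E back=1 fwd=1
After 4 (forward): cur=B back=2 fwd=0
After 5 (back): cur=E back=1 fwd=1
After 6 (back): cur=HOME back=0 fwd=2
After 7 (forward): cur=E back=1 fwd=1
After 8 (forward): cur=B back=2 fwd=0
After 9 (back): cur=E back=1 fwd=1
After 10 (back): cur=HOME back=0 fwd=2
After 11 (visit(D)): cur=D back=1 fwd=0
After 12 (back): cur=HOME back=0 fwd=1
After 13 (forward): cur=D back=1 fwd=0
After 14 (back): cur=HOME back=0 fwd=1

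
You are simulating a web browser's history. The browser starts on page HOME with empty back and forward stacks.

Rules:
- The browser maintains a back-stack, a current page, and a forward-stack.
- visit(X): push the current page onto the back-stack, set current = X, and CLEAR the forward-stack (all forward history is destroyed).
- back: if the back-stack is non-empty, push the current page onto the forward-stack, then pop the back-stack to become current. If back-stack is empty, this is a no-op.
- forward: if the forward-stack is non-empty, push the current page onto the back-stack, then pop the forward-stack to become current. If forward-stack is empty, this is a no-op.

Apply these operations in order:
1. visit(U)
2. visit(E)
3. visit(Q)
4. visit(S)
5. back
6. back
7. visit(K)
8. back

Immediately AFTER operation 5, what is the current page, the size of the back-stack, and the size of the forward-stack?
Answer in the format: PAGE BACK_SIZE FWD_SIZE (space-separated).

After 1 (visit(U)): cur=U back=1 fwd=0
After 2 (visit(E)): cur=E back=2 fwd=0
After 3 (visit(Q)): cur=Q back=3 fwd=0
After 4 (visit(S)): cur=S back=4 fwd=0
After 5 (back): cur=Q back=3 fwd=1

Q 3 1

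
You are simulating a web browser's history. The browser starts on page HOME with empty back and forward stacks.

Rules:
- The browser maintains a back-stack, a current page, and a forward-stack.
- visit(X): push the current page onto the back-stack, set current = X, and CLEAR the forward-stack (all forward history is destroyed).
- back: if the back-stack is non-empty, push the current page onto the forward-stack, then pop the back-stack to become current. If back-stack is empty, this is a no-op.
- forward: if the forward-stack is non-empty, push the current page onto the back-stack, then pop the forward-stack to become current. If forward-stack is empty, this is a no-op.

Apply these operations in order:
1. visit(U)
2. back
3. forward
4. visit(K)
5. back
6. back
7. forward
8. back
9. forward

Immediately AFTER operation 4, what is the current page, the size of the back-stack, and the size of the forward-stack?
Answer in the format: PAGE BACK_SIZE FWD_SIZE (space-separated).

After 1 (visit(U)): cur=U back=1 fwd=0
After 2 (back): cur=HOME back=0 fwd=1
After 3 (forward): cur=U back=1 fwd=0
After 4 (visit(K)): cur=K back=2 fwd=0

K 2 0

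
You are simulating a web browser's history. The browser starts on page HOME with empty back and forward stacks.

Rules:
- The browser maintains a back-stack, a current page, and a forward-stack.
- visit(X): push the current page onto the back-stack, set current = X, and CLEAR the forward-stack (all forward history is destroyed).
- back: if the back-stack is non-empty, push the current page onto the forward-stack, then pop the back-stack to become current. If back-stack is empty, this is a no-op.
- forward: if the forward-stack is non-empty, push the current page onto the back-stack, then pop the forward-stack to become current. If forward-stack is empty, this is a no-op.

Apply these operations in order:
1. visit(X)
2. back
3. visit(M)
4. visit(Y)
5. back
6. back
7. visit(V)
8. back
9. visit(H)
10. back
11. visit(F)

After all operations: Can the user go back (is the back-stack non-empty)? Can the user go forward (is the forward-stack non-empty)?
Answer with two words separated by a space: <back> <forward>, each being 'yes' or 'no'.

Answer: yes no

Derivation:
After 1 (visit(X)): cur=X back=1 fwd=0
After 2 (back): cur=HOME back=0 fwd=1
After 3 (visit(M)): cur=M back=1 fwd=0
After 4 (visit(Y)): cur=Y back=2 fwd=0
After 5 (back): cur=M back=1 fwd=1
After 6 (back): cur=HOME back=0 fwd=2
After 7 (visit(V)): cur=V back=1 fwd=0
After 8 (back): cur=HOME back=0 fwd=1
After 9 (visit(H)): cur=H back=1 fwd=0
After 10 (back): cur=HOME back=0 fwd=1
After 11 (visit(F)): cur=F back=1 fwd=0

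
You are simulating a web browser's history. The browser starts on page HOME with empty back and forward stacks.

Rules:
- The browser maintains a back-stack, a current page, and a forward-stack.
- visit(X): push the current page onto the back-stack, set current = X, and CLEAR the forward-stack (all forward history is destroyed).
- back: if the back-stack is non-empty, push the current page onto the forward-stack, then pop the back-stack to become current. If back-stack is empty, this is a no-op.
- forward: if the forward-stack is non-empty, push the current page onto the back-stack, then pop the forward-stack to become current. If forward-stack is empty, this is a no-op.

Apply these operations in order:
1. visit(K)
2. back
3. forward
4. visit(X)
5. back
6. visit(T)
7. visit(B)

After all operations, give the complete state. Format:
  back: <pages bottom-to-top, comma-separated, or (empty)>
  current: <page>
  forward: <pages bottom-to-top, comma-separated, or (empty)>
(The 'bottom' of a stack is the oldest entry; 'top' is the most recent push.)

Answer: back: HOME,K,T
current: B
forward: (empty)

Derivation:
After 1 (visit(K)): cur=K back=1 fwd=0
After 2 (back): cur=HOME back=0 fwd=1
After 3 (forward): cur=K back=1 fwd=0
After 4 (visit(X)): cur=X back=2 fwd=0
After 5 (back): cur=K back=1 fwd=1
After 6 (visit(T)): cur=T back=2 fwd=0
After 7 (visit(B)): cur=B back=3 fwd=0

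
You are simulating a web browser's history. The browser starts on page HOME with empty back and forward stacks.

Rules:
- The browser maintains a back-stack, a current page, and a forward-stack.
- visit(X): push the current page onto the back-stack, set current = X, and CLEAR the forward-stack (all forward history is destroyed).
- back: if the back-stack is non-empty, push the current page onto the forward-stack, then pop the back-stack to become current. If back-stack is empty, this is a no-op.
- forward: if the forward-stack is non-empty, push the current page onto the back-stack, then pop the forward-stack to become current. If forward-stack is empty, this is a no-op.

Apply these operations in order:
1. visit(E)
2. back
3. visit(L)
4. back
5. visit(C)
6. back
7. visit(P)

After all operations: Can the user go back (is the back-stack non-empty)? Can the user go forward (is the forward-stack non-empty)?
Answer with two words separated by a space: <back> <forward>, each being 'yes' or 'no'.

After 1 (visit(E)): cur=E back=1 fwd=0
After 2 (back): cur=HOME back=0 fwd=1
After 3 (visit(L)): cur=L back=1 fwd=0
After 4 (back): cur=HOME back=0 fwd=1
After 5 (visit(C)): cur=C back=1 fwd=0
After 6 (back): cur=HOME back=0 fwd=1
After 7 (visit(P)): cur=P back=1 fwd=0

Answer: yes no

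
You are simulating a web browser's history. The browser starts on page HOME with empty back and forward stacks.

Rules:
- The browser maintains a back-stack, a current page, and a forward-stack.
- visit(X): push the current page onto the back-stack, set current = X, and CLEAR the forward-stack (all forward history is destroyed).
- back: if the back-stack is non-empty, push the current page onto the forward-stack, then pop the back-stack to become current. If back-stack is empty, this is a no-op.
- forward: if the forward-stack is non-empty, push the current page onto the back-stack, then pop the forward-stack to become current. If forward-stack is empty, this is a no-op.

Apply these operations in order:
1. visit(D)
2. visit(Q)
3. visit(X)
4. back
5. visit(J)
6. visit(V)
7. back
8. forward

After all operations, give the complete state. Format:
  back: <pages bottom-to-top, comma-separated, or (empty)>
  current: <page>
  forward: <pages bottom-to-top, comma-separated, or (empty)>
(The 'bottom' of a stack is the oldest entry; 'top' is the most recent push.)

After 1 (visit(D)): cur=D back=1 fwd=0
After 2 (visit(Q)): cur=Q back=2 fwd=0
After 3 (visit(X)): cur=X back=3 fwd=0
After 4 (back): cur=Q back=2 fwd=1
After 5 (visit(J)): cur=J back=3 fwd=0
After 6 (visit(V)): cur=V back=4 fwd=0
After 7 (back): cur=J back=3 fwd=1
After 8 (forward): cur=V back=4 fwd=0

Answer: back: HOME,D,Q,J
current: V
forward: (empty)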